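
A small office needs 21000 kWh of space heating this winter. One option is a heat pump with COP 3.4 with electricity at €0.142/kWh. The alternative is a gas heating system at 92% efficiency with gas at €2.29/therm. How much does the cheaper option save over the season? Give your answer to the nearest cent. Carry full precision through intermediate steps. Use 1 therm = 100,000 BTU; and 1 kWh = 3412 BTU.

Heat load = 21000 kWh × 3412 = 71,652,000 BTU
Gas: input = 71,652,000 / 0.92 = 77,882,609 BTU = 778.8 therm → 778.8 × €2.29 = €1,783.51
Heat pump: 71,652,000 BTU / 3412 = 21,000 kWh heat; / 3.4 = 6,176 kWh in → × €0.142 = €877.06
Difference = |€1,783.51 − €877.06| = €906.45

€906.45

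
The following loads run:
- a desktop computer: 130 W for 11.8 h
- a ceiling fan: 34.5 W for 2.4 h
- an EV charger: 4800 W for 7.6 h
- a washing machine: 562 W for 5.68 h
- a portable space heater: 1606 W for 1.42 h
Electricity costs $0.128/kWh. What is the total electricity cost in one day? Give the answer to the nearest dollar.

$6

desktop computer: 130 W × 11.8 h = 1,534 Wh = 1.534 kWh
ceiling fan: 34.5 W × 2.4 h = 83 Wh = 0.0828 kWh
EV charger: 4800 W × 7.6 h = 36,480 Wh = 36.48 kWh
washing machine: 562 W × 5.68 h = 3,192 Wh = 3.192 kWh
portable space heater: 1606 W × 1.42 h = 2,281 Wh = 2.281 kWh
Total energy = 1.534 + 0.0828 + 36.48 + 3.192 + 2.281 = 43.57 kWh
Cost = 43.57 kWh × $0.128 = $5.58 ≈ $6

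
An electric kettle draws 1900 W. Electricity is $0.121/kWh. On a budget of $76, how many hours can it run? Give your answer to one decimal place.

Energy budget = $76 / $0.121 per kWh = 628.1 kWh = 628,099 Wh
Runtime = 628,099 Wh / 1900 W = 330.6 h

330.6 h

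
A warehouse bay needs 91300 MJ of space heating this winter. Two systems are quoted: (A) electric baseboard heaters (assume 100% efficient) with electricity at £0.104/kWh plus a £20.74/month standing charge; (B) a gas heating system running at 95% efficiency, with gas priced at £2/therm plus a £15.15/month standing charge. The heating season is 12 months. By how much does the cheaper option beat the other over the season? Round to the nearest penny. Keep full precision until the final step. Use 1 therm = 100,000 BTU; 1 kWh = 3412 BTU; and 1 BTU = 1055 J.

Heat load = 91300 MJ = 91,300,000,000 J / 1055 = 86,540,284 BTU
Gas: input = 86,540,284 / 0.95 = 91,095,036 BTU = 911 therm → 911 × £2 = £1,821.90; + 12 × £15.15 standing = £2,003.70
Electric: 86,540,284 BTU / 3412 = 25,360 kWh → × £0.104 = £2,637.80; + 12 × £20.74 standing = £2,886.68
Difference = |£2,003.70 − £2,886.68| = £882.98

£882.98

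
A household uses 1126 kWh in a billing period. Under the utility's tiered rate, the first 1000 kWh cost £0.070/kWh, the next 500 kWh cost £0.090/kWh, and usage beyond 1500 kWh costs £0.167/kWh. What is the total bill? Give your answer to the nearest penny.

First 1000 kWh × £0.070 = £70.00
Next 126 kWh × £0.090 = £11.34
Remaining tier: 0 kWh (not reached)
Total = £81.34

£81.34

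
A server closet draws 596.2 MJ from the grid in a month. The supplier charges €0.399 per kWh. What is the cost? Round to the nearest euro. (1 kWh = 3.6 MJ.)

€66

596.2 MJ × (0.27778 kWh/MJ) = 165.6 kWh
Cost = 165.6 kWh × €0.399/kWh = €66.08 ≈ €66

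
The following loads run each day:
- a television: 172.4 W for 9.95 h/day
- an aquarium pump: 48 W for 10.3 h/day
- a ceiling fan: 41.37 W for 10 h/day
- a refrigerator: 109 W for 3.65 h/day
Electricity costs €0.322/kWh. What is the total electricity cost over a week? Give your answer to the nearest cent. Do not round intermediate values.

television: 172.4 W × 9.95 h × 7 d = 12,008 Wh = 12.01 kWh
aquarium pump: 48 W × 10.3 h × 7 d = 3,461 Wh = 3.461 kWh
ceiling fan: 41.37 W × 10 h × 7 d = 2,896 Wh = 2.896 kWh
refrigerator: 109 W × 3.65 h × 7 d = 2,785 Wh = 2.785 kWh
Total energy = 12.01 + 3.461 + 2.896 + 2.785 = 21.15 kWh
Cost = 21.15 kWh × €0.322 = €6.81

€6.81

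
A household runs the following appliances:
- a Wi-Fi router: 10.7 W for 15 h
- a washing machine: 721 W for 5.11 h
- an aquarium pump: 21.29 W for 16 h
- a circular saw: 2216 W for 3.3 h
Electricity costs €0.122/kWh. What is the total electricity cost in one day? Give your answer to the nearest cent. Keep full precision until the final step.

Wi-Fi router: 10.7 W × 15 h = 160 Wh = 0.1605 kWh
washing machine: 721 W × 5.11 h = 3,684 Wh = 3.684 kWh
aquarium pump: 21.29 W × 16 h = 341 Wh = 0.3406 kWh
circular saw: 2216 W × 3.3 h = 7,313 Wh = 7.313 kWh
Total energy = 0.1605 + 3.684 + 0.3406 + 7.313 = 11.5 kWh
Cost = 11.5 kWh × €0.122 = €1.40

€1.40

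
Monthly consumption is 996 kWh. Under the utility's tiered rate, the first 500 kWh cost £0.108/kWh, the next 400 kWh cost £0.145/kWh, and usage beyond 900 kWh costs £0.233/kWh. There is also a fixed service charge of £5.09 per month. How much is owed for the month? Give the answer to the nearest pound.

First 500 kWh × £0.108 = £54.00
Next 400 kWh × £0.145 = £58.00
Remaining 96 kWh × £0.233 = £22.37
Energy charge = £134.37; + service £5.09 = £139.46 ≈ £139

£139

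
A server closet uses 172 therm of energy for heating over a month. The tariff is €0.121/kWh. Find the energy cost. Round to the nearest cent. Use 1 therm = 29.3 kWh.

€609.79

172 therm × (29.3 kWh/therm) = 5,040 kWh
Cost = 5,040 kWh × €0.121/kWh = €609.79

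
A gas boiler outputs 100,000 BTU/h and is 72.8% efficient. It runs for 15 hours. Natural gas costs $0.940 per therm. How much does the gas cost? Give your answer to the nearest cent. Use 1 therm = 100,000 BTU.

$19.37

Heat delivered = 100,000 BTU/h × 15 h = 1,500,000 BTU
Gas input = 1,500,000 / 0.728 = 2,060,440 BTU
= 2,060,440 / 100,000 = 20.6 therm
Cost = 20.6 × $0.940/therm = $19.37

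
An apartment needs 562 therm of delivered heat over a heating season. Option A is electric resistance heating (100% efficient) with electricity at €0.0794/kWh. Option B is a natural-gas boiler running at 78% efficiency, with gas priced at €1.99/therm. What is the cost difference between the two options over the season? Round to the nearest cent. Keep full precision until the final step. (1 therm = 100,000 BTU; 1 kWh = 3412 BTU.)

€126.00

Heat load = 562 therm × 100,000 = 56,200,000 BTU
Gas: input = 56,200,000 / 0.78 = 72,051,282 BTU = 720.5 therm → 720.5 × €1.99 = €1,433.82
Electric: 56,200,000 BTU / 3412 = 16,470 kWh → × €0.0794 = €1,307.82
Difference = |€1,433.82 − €1,307.82| = €126.00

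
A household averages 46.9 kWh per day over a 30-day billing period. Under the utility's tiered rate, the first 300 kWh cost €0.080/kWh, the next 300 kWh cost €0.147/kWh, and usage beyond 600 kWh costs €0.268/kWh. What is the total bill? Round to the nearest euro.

Usage = 46.9 kWh/day × 30 days = 1407 kWh
First 300 kWh × €0.080 = €24.00
Next 300 kWh × €0.147 = €44.10
Remaining 807 kWh × €0.268 = €216.28
Total = €284.38 ≈ €284

€284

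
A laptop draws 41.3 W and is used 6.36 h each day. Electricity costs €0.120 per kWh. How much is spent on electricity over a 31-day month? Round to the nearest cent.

Energy = 41.3 W × 6.36 h/day × 31 days = 8,143 Wh = 8.143 kWh
Cost = 8.143 kWh × €0.120/kWh = €0.98

€0.98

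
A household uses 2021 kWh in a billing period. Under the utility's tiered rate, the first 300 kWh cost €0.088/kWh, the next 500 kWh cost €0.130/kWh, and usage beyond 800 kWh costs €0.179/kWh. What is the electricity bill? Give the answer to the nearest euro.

€310

First 300 kWh × €0.088 = €26.40
Next 500 kWh × €0.130 = €65.00
Remaining 1221 kWh × €0.179 = €218.56
Total = €309.96 ≈ €310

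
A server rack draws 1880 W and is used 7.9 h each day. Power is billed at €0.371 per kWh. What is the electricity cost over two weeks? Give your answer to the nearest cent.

Energy = 1880 W × 7.9 h/day × 14 days = 207,928 Wh = 207.9 kWh
Cost = 207.9 kWh × €0.371/kWh = €77.14

€77.14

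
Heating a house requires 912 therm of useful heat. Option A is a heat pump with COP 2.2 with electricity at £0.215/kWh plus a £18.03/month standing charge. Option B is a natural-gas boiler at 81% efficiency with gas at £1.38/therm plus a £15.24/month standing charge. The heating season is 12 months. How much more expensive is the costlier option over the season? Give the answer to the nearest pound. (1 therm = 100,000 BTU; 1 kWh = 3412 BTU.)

£1092

Heat load = 912 therm × 100,000 = 91,200,000 BTU
Gas: input = 91,200,000 / 0.81 = 112,592,593 BTU = 1,126 therm → 1,126 × £1.38 = £1,553.78; + 12 × £15.24 standing = £1,736.66
Heat pump: 91,200,000 BTU / 3412 = 26,730 kWh heat; / 2.2 = 12,150 kWh in → × £0.215 = £2,612.17; + 12 × £18.03 standing = £2,828.53
Difference = |£1,736.66 − £2,828.53| = £1,091.87 ≈ £1092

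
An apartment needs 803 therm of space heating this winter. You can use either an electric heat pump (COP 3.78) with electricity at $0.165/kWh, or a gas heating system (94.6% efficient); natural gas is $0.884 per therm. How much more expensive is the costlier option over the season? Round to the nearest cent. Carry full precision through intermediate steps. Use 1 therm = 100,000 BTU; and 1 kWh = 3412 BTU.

$276.93

Heat load = 803 therm × 100,000 = 80,300,000 BTU
Gas: input = 80,300,000 / 0.946 = 84,883,721 BTU = 848.8 therm → 848.8 × $0.884 = $750.37
Heat pump: 80,300,000 BTU / 3412 = 23,530 kWh heat; / 3.78 = 6,226 kWh in → × $0.165 = $1,027.30
Difference = |$750.37 − $1,027.30| = $276.93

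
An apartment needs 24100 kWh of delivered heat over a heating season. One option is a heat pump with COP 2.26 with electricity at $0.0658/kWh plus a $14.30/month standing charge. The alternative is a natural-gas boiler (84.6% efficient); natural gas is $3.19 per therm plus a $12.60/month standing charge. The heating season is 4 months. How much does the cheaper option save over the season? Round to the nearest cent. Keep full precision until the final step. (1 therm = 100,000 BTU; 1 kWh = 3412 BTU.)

Heat load = 24100 kWh × 3412 = 82,229,200 BTU
Gas: input = 82,229,200 / 0.846 = 97,197,636 BTU = 972 therm → 972 × $3.19 = $3,100.60; + 4 × $12.60 standing = $3,151.00
Heat pump: 82,229,200 BTU / 3412 = 24,100 kWh heat; / 2.26 = 10,660 kWh in → × $0.0658 = $701.67; + 4 × $14.30 standing = $758.87
Difference = |$3,151.00 − $758.87| = $2,392.13

$2392.13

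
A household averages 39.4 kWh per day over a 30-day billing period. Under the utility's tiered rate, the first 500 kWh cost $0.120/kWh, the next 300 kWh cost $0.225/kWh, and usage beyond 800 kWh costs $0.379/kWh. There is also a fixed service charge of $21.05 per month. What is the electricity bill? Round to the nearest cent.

$293.33

Usage = 39.4 kWh/day × 30 days = 1182 kWh
First 500 kWh × $0.120 = $60.00
Next 300 kWh × $0.225 = $67.50
Remaining 382 kWh × $0.379 = $144.78
Energy charge = $272.28; + service $21.05 = $293.33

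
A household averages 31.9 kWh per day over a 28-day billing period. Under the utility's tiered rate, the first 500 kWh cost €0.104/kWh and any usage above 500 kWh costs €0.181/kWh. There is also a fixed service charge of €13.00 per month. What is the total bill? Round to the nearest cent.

Usage = 31.9 kWh/day × 28 days = 893.2 kWh
First 500 kWh × €0.104 = €52.00
Remaining 393.2 kWh × €0.181 = €71.17
Energy charge = €123.17; + service €13.00 = €136.17

€136.17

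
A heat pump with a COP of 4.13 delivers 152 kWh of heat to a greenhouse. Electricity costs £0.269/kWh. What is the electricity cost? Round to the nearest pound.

Electrical input = 152 kWh / 4.13 = 36.8 kWh
Cost = 36.8 × £0.269/kWh = £9.90 ≈ £10

£10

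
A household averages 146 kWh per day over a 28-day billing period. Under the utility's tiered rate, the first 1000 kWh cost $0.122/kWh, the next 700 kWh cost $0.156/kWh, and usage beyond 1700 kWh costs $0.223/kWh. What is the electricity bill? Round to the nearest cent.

Usage = 146 kWh/day × 28 days = 4088 kWh
First 1000 kWh × $0.122 = $122.00
Next 700 kWh × $0.156 = $109.20
Remaining 2388 kWh × $0.223 = $532.52
Total = $763.72

$763.72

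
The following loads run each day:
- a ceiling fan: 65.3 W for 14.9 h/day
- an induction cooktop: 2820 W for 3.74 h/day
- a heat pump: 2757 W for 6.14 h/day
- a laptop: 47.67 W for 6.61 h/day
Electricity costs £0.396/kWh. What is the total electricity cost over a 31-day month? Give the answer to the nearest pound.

ceiling fan: 65.3 W × 14.9 h × 31 d = 30,162 Wh = 30.16 kWh
induction cooktop: 2820 W × 3.74 h × 31 d = 326,951 Wh = 327 kWh
heat pump: 2757 W × 6.14 h × 31 d = 524,767 Wh = 524.8 kWh
laptop: 47.67 W × 6.61 h × 31 d = 9,768 Wh = 9.768 kWh
Total energy = 30.16 + 327 + 524.8 + 9.768 = 891.6 kWh
Cost = 891.6 kWh × £0.396 = £353.09 ≈ £353

£353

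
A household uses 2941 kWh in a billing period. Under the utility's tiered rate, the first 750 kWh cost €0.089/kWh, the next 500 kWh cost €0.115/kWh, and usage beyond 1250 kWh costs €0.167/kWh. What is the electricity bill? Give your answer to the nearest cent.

€406.65

First 750 kWh × €0.089 = €66.75
Next 500 kWh × €0.115 = €57.50
Remaining 1691 kWh × €0.167 = €282.40
Total = €406.65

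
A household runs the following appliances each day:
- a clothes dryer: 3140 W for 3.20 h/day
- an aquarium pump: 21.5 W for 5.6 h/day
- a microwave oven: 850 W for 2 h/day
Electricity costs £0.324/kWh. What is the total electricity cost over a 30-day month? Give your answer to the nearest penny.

clothes dryer: 3140 W × 3.20 h × 30 d = 301,440 Wh = 301.4 kWh
aquarium pump: 21.5 W × 5.6 h × 30 d = 3,612 Wh = 3.612 kWh
microwave oven: 850 W × 2 h × 30 d = 51,000 Wh = 51 kWh
Total energy = 301.4 + 3.612 + 51 = 356.1 kWh
Cost = 356.1 kWh × £0.324 = £115.36

£115.36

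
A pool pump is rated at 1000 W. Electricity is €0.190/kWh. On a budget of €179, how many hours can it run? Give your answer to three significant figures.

942 h

Energy budget = €179 / €0.190 per kWh = 942.1 kWh = 942,105 Wh
Runtime = 942,105 Wh / 1000 W = 942.1 h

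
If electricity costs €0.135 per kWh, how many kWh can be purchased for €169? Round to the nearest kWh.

1252 kWh

€169 / €0.135 per kWh = 1,252 kWh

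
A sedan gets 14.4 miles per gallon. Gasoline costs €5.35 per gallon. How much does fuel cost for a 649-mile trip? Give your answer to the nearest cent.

€241.12

Fuel = 649 mi / 14.4 mpg = 45.07 gal
Cost = 45.07 gal × €5.35/gal = €241.12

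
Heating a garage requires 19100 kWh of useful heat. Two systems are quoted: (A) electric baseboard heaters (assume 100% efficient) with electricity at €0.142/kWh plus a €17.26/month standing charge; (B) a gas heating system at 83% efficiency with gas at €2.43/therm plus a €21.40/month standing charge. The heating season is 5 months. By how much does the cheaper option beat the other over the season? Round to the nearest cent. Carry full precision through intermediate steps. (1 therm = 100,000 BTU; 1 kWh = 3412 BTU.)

Heat load = 19100 kWh × 3412 = 65,169,200 BTU
Gas: input = 65,169,200 / 0.83 = 78,517,108 BTU = 785.2 therm → 785.2 × €2.43 = €1,907.97; + 5 × €21.40 standing = €2,014.97
Electric: 65,169,200 BTU / 3412 = 19,100 kWh → × €0.142 = €2,712.20; + 5 × €17.26 standing = €2,798.50
Difference = |€2,014.97 − €2,798.50| = €783.53

€783.53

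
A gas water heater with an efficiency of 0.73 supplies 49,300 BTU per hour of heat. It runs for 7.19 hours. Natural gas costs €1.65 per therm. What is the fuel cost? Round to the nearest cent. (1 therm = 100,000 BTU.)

€8.01

Heat delivered = 49,300 BTU/h × 7.19 h = 354,467 BTU
Gas input = 354,467 / 0.73 = 485,571 BTU
= 485,571 / 100,000 = 4.856 therm
Cost = 4.856 × €1.65/therm = €8.01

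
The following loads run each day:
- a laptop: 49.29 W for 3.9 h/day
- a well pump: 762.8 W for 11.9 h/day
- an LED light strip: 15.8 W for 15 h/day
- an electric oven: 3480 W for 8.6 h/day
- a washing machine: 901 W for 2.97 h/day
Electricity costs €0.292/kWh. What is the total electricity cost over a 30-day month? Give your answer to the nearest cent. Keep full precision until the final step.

€368.89

laptop: 49.29 W × 3.9 h × 30 d = 5,767 Wh = 5.767 kWh
well pump: 762.8 W × 11.9 h × 30 d = 272,320 Wh = 272.3 kWh
LED light strip: 15.8 W × 15 h × 30 d = 7,110 Wh = 7.11 kWh
electric oven: 3480 W × 8.6 h × 30 d = 897,840 Wh = 897.8 kWh
washing machine: 901 W × 2.97 h × 30 d = 80,279 Wh = 80.28 kWh
Total energy = 5.767 + 272.3 + 7.11 + 897.8 + 80.28 = 1,263 kWh
Cost = 1,263 kWh × €0.292 = €368.89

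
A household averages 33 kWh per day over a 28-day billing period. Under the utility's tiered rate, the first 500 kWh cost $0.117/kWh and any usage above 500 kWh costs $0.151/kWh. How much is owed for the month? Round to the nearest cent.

$122.52

Usage = 33 kWh/day × 28 days = 924 kWh
First 500 kWh × $0.117 = $58.50
Remaining 424 kWh × $0.151 = $64.02
Total = $122.52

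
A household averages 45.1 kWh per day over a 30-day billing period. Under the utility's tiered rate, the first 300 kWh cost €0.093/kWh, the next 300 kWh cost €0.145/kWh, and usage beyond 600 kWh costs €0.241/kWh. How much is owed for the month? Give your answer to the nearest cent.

€252.87

Usage = 45.1 kWh/day × 30 days = 1353 kWh
First 300 kWh × €0.093 = €27.90
Next 300 kWh × €0.145 = €43.50
Remaining 753 kWh × €0.241 = €181.47
Total = €252.87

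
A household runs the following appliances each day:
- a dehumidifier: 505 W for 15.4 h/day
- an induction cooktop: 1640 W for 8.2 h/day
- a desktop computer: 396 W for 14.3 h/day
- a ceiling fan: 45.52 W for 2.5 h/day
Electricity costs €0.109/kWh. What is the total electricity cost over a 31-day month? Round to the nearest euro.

dehumidifier: 505 W × 15.4 h × 31 d = 241,087 Wh = 241.1 kWh
induction cooktop: 1640 W × 8.2 h × 31 d = 416,888 Wh = 416.9 kWh
desktop computer: 396 W × 14.3 h × 31 d = 175,547 Wh = 175.5 kWh
ceiling fan: 45.52 W × 2.5 h × 31 d = 3,528 Wh = 3.528 kWh
Total energy = 241.1 + 416.9 + 175.5 + 3.528 = 837 kWh
Cost = 837 kWh × €0.109 = €91.24 ≈ €91

€91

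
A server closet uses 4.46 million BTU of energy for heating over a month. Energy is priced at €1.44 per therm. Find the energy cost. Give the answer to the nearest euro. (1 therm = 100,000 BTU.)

4.46 million BTU × (10 therm/million BTU) = 44.6 therm
Cost = 44.6 therm × €1.44/therm = €64.22 ≈ €64

€64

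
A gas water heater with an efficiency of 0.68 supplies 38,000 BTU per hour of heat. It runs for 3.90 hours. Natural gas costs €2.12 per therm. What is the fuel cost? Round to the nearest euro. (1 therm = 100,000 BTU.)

€5

Heat delivered = 38,000 BTU/h × 3.90 h = 148,200 BTU
Gas input = 148,200 / 0.68 = 217,941 BTU
= 217,941 / 100,000 = 2.179 therm
Cost = 2.179 × €2.12/therm = €4.62 ≈ €5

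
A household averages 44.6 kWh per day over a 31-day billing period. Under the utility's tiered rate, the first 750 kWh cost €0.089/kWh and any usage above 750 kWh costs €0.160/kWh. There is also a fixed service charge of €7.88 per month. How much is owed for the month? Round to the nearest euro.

€176

Usage = 44.6 kWh/day × 31 days = 1382.6 kWh
First 750 kWh × €0.089 = €66.75
Remaining 632.6 kWh × €0.160 = €101.22
Energy charge = €167.97; + service €7.88 = €175.85 ≈ €176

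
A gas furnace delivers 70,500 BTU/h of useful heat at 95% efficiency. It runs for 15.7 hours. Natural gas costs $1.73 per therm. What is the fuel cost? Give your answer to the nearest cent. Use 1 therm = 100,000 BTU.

$20.16

Heat delivered = 70,500 BTU/h × 15.7 h = 1,106,850 BTU
Gas input = 1,106,850 / 0.95 = 1,165,105 BTU
= 1,165,105 / 100,000 = 11.65 therm
Cost = 11.65 × $1.73/therm = $20.16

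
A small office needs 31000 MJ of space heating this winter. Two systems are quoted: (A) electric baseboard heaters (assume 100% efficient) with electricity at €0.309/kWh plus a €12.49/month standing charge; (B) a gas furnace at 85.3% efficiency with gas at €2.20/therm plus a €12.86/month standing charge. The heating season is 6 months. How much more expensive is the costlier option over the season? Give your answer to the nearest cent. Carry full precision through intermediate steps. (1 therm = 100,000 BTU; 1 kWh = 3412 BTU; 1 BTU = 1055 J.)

€1901.02

Heat load = 31000 MJ = 31,000,000,000 J / 1055 = 29,383,886 BTU
Gas: input = 29,383,886 / 0.853 = 34,447,698 BTU = 344.5 therm → 344.5 × €2.20 = €757.85; + 6 × €12.86 standing = €835.01
Electric: 29,383,886 BTU / 3412 = 8,612 kWh → × €0.309 = €2,661.08; + 6 × €12.49 standing = €2,736.02
Difference = |€835.01 − €2,736.02| = €1,901.02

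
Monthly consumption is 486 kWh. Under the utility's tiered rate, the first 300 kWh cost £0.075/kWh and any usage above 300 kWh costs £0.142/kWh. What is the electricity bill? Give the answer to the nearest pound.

First 300 kWh × £0.075 = £22.50
Remaining 186 kWh × £0.142 = £26.41
Total = £48.91 ≈ £49

£49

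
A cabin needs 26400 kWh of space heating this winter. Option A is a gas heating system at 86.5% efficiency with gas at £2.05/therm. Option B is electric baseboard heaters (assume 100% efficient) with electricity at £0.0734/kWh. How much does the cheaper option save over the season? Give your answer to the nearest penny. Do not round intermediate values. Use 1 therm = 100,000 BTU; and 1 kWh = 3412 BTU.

£197.01

Heat load = 26400 kWh × 3412 = 90,076,800 BTU
Gas: input = 90,076,800 / 0.865 = 104,135,029 BTU = 1,041 therm → 1,041 × £2.05 = £2,134.77
Electric: 90,076,800 BTU / 3412 = 26,400 kWh → × £0.0734 = £1,937.76
Difference = |£2,134.77 − £1,937.76| = £197.01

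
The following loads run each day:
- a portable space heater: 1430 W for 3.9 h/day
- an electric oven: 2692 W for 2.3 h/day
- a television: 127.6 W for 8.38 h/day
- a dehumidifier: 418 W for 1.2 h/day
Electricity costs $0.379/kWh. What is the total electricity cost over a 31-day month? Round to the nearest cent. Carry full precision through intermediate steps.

portable space heater: 1430 W × 3.9 h × 31 d = 172,887 Wh = 172.9 kWh
electric oven: 2692 W × 2.3 h × 31 d = 191,940 Wh = 191.9 kWh
television: 127.6 W × 8.38 h × 31 d = 33,148 Wh = 33.15 kWh
dehumidifier: 418 W × 1.2 h × 31 d = 15,550 Wh = 15.55 kWh
Total energy = 172.9 + 191.9 + 33.15 + 15.55 = 413.5 kWh
Cost = 413.5 kWh × $0.379 = $156.73

$156.73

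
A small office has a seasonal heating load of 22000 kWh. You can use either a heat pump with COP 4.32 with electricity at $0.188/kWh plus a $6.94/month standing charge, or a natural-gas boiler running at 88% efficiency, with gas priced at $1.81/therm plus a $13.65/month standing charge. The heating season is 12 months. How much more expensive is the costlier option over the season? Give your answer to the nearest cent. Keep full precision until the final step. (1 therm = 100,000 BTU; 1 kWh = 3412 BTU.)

$667.04

Heat load = 22000 kWh × 3412 = 75,064,000 BTU
Gas: input = 75,064,000 / 0.88 = 85,300,000 BTU = 853 therm → 853 × $1.81 = $1,543.93; + 12 × $13.65 standing = $1,707.73
Heat pump: 75,064,000 BTU / 3412 = 22,000 kWh heat; / 4.32 = 5,093 kWh in → × $0.188 = $957.41; + 12 × $6.94 standing = $1,040.69
Difference = |$1,707.73 − $1,040.69| = $667.04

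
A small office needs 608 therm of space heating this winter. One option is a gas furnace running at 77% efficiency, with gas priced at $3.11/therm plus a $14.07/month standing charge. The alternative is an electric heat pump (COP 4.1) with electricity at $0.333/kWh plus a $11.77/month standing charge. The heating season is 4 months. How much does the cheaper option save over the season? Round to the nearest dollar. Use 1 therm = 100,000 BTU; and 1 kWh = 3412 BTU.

$1018

Heat load = 608 therm × 100,000 = 60,800,000 BTU
Gas: input = 60,800,000 / 0.77 = 78,961,039 BTU = 789.6 therm → 789.6 × $3.11 = $2,455.69; + 4 × $14.07 standing = $2,511.97
Heat pump: 60,800,000 BTU / 3412 = 17,820 kWh heat; / 4.1 = 4,346 kWh in → × $0.333 = $1,447.29; + 4 × $11.77 standing = $1,494.37
Difference = |$2,511.97 − $1,494.37| = $1,017.60 ≈ $1018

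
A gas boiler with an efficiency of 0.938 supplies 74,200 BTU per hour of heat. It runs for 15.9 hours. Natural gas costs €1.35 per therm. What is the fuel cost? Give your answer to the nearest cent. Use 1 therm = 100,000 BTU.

Heat delivered = 74,200 BTU/h × 15.9 h = 1,179,780 BTU
Gas input = 1,179,780 / 0.938 = 1,257,761 BTU
= 1,257,761 / 100,000 = 12.58 therm
Cost = 12.58 × €1.35/therm = €16.98

€16.98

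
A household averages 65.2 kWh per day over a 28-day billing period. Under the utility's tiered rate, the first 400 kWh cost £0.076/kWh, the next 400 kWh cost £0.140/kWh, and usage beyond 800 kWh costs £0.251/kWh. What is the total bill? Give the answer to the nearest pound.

Usage = 65.2 kWh/day × 28 days = 1825.6 kWh
First 400 kWh × £0.076 = £30.40
Next 400 kWh × £0.140 = £56.00
Remaining 1025.6 kWh × £0.251 = £257.43
Total = £343.83 ≈ £344

£344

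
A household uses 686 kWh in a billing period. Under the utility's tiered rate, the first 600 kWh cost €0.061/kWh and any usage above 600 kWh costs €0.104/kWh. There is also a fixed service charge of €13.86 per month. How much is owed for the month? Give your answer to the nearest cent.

€59.40

First 600 kWh × €0.061 = €36.60
Remaining 86 kWh × €0.104 = €8.94
Energy charge = €45.54; + service €13.86 = €59.40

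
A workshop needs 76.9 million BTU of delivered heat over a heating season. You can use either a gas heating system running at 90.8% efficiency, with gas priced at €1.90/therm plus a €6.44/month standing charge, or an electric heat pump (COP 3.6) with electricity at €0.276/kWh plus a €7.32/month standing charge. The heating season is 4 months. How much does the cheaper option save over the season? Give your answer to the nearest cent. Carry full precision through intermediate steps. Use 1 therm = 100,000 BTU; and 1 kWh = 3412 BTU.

Heat load = 76.9 × 10⁶ BTU = 76,900,000 BTU
Gas: input = 76,900,000 / 0.908 = 84,691,630 BTU = 846.9 therm → 846.9 × €1.90 = €1,609.14; + 4 × €6.44 standing = €1,634.90
Heat pump: 76,900,000 BTU / 3412 = 22,540 kWh heat; / 3.6 = 6,261 kWh in → × €0.276 = €1,727.92; + 4 × €7.32 standing = €1,757.20
Difference = |€1,634.90 − €1,757.20| = €122.30

€122.30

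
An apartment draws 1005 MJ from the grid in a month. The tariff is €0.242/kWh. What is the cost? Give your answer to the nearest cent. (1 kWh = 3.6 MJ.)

€67.56

1005 MJ × (0.27778 kWh/MJ) = 279.2 kWh
Cost = 279.2 kWh × €0.242/kWh = €67.56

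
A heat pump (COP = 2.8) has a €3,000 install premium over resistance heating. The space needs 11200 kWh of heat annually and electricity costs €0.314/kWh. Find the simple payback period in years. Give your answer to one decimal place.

1.3 years

Resistance: 11200 kWh × €0.314 = €3,516.80/yr
Heat pump: 11200 / 2.8 = 4000 kWh in → × €0.314 = €1,256.00/yr
Annual savings = €2,260.80
Payback = €3,000 / €2,260.80 = 1.33 years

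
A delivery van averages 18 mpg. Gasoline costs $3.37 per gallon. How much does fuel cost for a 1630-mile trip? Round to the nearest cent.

Fuel = 1630 mi / 18 mpg = 90.56 gal
Cost = 90.56 gal × $3.37/gal = $305.17

$305.17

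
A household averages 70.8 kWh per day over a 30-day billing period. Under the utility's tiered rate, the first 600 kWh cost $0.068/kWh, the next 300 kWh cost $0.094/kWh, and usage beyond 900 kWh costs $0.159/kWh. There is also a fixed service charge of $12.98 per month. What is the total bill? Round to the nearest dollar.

Usage = 70.8 kWh/day × 30 days = 2124 kWh
First 600 kWh × $0.068 = $40.80
Next 300 kWh × $0.094 = $28.20
Remaining 1224 kWh × $0.159 = $194.62
Energy charge = $263.62; + service $12.98 = $276.60 ≈ $277

$277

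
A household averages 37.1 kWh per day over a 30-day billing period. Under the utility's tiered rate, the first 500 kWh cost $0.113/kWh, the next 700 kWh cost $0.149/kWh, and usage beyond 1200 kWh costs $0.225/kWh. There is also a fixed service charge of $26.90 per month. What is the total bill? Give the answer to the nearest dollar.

$175

Usage = 37.1 kWh/day × 30 days = 1113 kWh
First 500 kWh × $0.113 = $56.50
Next 613 kWh × $0.149 = $91.34
Remaining tier: 0 kWh (not reached)
Energy charge = $147.84; + service $26.90 = $174.74 ≈ $175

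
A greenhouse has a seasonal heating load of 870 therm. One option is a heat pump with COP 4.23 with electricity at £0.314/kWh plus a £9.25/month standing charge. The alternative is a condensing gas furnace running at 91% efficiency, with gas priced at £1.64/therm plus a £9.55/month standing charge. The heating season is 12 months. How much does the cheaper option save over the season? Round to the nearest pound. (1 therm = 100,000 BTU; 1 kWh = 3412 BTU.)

£321

Heat load = 870 therm × 100,000 = 87,000,000 BTU
Gas: input = 87,000,000 / 0.91 = 95,604,396 BTU = 956 therm → 956 × £1.64 = £1,567.91; + 12 × £9.55 standing = £1,682.51
Heat pump: 87,000,000 BTU / 3412 = 25,500 kWh heat; / 4.23 = 6,028 kWh in → × £0.314 = £1,892.78; + 12 × £9.25 standing = £2,003.78
Difference = |£1,682.51 − £2,003.78| = £321.27 ≈ £321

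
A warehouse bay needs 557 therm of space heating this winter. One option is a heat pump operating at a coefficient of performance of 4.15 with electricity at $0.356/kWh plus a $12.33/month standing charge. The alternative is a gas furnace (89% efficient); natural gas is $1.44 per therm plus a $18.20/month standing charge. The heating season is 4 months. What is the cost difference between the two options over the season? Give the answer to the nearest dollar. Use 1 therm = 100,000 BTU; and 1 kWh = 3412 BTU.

$476

Heat load = 557 therm × 100,000 = 55,700,000 BTU
Gas: input = 55,700,000 / 0.89 = 62,584,270 BTU = 625.8 therm → 625.8 × $1.44 = $901.21; + 4 × $18.20 standing = $974.01
Heat pump: 55,700,000 BTU / 3412 = 16,320 kWh heat; / 4.15 = 3,934 kWh in → × $0.356 = $1,400.39; + 4 × $12.33 standing = $1,449.71
Difference = |$974.01 − $1,449.71| = $475.69 ≈ $476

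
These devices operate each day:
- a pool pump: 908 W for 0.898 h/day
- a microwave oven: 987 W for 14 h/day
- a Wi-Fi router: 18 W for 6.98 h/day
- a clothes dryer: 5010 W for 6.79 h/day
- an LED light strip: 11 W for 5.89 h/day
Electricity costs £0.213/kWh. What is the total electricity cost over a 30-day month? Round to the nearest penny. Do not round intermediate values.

£312.10

pool pump: 908 W × 0.898 h × 30 d = 24,462 Wh = 24.46 kWh
microwave oven: 987 W × 14 h × 30 d = 414,540 Wh = 414.5 kWh
Wi-Fi router: 18 W × 6.98 h × 30 d = 3,769 Wh = 3.769 kWh
clothes dryer: 5010 W × 6.79 h × 30 d = 1,020,537 Wh = 1,021 kWh
LED light strip: 11 W × 5.89 h × 30 d = 1,944 Wh = 1.944 kWh
Total energy = 24.46 + 414.5 + 3.769 + 1,021 + 1.944 = 1,465 kWh
Cost = 1,465 kWh × £0.213 = £312.10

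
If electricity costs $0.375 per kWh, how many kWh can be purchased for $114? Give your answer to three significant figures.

304 kWh

$114 / $0.375 per kWh = 304 kWh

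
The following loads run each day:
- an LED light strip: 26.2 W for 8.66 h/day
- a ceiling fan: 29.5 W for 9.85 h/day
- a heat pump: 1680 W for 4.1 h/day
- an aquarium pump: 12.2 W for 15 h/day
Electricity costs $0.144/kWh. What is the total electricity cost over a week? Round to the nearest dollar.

LED light strip: 26.2 W × 8.66 h × 7 d = 1,588 Wh = 1.588 kWh
ceiling fan: 29.5 W × 9.85 h × 7 d = 2,034 Wh = 2.034 kWh
heat pump: 1680 W × 4.1 h × 7 d = 48,216 Wh = 48.22 kWh
aquarium pump: 12.2 W × 15 h × 7 d = 1,281 Wh = 1.281 kWh
Total energy = 1.588 + 2.034 + 48.22 + 1.281 = 53.12 kWh
Cost = 53.12 kWh × $0.144 = $7.65 ≈ $8

$8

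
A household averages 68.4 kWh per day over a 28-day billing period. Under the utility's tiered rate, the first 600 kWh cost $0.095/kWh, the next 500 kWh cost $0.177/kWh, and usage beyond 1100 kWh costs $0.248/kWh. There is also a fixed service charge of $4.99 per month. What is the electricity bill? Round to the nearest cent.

$352.66

Usage = 68.4 kWh/day × 28 days = 1915.2 kWh
First 600 kWh × $0.095 = $57.00
Next 500 kWh × $0.177 = $88.50
Remaining 815.2 kWh × $0.248 = $202.17
Energy charge = $347.67; + service $4.99 = $352.66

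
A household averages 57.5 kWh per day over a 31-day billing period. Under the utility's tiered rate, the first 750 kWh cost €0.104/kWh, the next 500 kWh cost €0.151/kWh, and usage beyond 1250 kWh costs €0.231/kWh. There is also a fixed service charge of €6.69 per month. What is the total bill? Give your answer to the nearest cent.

€283.20

Usage = 57.5 kWh/day × 31 days = 1782.5 kWh
First 750 kWh × €0.104 = €78.00
Next 500 kWh × €0.151 = €75.50
Remaining 532.5 kWh × €0.231 = €123.01
Energy charge = €276.51; + service €6.69 = €283.20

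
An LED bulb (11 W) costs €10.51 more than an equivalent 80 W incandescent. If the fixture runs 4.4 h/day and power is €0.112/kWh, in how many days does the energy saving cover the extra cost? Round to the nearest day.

Power saved = 80 − 11 = 69 W
Daily energy saved = 69 W × 4.4 h = 303.6 Wh = 0.3036 kWh
Daily savings = 0.3036 × €0.112 = €0.0340
Payback = €10.51 / €0.0340 per day = 309.1 days

309 days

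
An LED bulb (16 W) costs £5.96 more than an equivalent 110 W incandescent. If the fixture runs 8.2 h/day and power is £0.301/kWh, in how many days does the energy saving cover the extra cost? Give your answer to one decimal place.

25.7 days

Power saved = 110 − 16 = 94 W
Daily energy saved = 94 W × 8.2 h = 770.8 Wh = 0.7708 kWh
Daily savings = 0.7708 × £0.301 = £0.2320
Payback = £5.96 / £0.2320 per day = 25.69 days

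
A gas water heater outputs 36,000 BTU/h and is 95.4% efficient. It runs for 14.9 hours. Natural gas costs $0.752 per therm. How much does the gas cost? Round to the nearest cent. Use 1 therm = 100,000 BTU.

$4.23

Heat delivered = 36,000 BTU/h × 14.9 h = 536,400 BTU
Gas input = 536,400 / 0.954 = 562,264 BTU
= 562,264 / 100,000 = 5.623 therm
Cost = 5.623 × $0.752/therm = $4.23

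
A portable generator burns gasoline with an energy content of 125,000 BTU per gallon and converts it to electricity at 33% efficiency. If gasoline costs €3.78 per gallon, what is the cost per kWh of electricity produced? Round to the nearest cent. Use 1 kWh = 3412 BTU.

€0.31

Electrical output per gallon = 125,000 BTU × 0.33 / 3412 BTU/kWh = 12.09 kWh
Cost per kWh = €3.78 / 12.09 kWh = €0.313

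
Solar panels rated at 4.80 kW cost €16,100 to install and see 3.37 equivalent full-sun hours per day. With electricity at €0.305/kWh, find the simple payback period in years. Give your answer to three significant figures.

Daily generation = 4.80 kW × 3.37 h = 16.18 kWh
Annual generation = 16.18 × 365 = 5904.2 kWh
Annual savings = 5904.2 × €0.305 = €1,800.79
Payback = €16,100 / €1,800.79 = 8.94 years

8.94 years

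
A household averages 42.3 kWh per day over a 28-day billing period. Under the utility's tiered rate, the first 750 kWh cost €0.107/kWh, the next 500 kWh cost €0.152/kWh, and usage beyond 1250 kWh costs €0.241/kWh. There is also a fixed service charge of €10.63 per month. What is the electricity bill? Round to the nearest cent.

€156.91

Usage = 42.3 kWh/day × 28 days = 1184.4 kWh
First 750 kWh × €0.107 = €80.25
Next 434.4 kWh × €0.152 = €66.03
Remaining tier: 0 kWh (not reached)
Energy charge = €146.28; + service €10.63 = €156.91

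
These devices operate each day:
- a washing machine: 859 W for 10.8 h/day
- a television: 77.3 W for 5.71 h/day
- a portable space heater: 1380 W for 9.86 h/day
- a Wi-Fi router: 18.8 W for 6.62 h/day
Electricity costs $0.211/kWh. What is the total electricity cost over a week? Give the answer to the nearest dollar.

$35

washing machine: 859 W × 10.8 h × 7 d = 64,940 Wh = 64.94 kWh
television: 77.3 W × 5.71 h × 7 d = 3,090 Wh = 3.09 kWh
portable space heater: 1380 W × 9.86 h × 7 d = 95,248 Wh = 95.25 kWh
Wi-Fi router: 18.8 W × 6.62 h × 7 d = 871 Wh = 0.8712 kWh
Total energy = 64.94 + 3.09 + 95.25 + 0.8712 = 164.1 kWh
Cost = 164.1 kWh × $0.211 = $34.64 ≈ $35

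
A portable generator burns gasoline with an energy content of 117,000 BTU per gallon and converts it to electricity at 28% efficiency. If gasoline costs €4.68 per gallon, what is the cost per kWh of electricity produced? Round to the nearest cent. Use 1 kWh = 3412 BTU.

Electrical output per gallon = 117,000 BTU × 0.28 / 3412 BTU/kWh = 9.601 kWh
Cost per kWh = €4.68 / 9.601 kWh = €0.487

€0.49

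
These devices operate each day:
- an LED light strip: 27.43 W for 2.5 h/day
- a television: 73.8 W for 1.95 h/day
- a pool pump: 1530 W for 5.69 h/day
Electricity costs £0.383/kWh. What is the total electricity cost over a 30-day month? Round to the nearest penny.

LED light strip: 27.43 W × 2.5 h × 30 d = 2,057 Wh = 2.057 kWh
television: 73.8 W × 1.95 h × 30 d = 4,317 Wh = 4.317 kWh
pool pump: 1530 W × 5.69 h × 30 d = 261,171 Wh = 261.2 kWh
Total energy = 2.057 + 4.317 + 261.2 = 267.5 kWh
Cost = 267.5 kWh × £0.383 = £102.47

£102.47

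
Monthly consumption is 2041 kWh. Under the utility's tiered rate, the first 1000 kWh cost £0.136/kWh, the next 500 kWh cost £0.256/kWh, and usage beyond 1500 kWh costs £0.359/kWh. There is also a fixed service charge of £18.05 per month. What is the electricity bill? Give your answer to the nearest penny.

First 1000 kWh × £0.136 = £136.00
Next 500 kWh × £0.256 = £128.00
Remaining 541 kWh × £0.359 = £194.22
Energy charge = £458.22; + service £18.05 = £476.27

£476.27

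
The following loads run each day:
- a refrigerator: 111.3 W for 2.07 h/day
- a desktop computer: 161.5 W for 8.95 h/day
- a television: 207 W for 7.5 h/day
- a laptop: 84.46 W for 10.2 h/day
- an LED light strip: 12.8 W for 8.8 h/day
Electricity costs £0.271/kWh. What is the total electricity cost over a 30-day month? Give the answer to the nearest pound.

refrigerator: 111.3 W × 2.07 h × 30 d = 6,912 Wh = 6.912 kWh
desktop computer: 161.5 W × 8.95 h × 30 d = 43,363 Wh = 43.36 kWh
television: 207 W × 7.5 h × 30 d = 46,575 Wh = 46.58 kWh
laptop: 84.46 W × 10.2 h × 30 d = 25,845 Wh = 25.84 kWh
LED light strip: 12.8 W × 8.8 h × 30 d = 3,379 Wh = 3.379 kWh
Total energy = 6.912 + 43.36 + 46.58 + 25.84 + 3.379 = 126.1 kWh
Cost = 126.1 kWh × £0.271 = £34.17 ≈ £34

£34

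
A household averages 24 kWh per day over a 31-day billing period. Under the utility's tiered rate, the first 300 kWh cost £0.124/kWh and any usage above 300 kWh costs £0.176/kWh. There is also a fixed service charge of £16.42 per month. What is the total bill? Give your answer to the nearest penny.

Usage = 24 kWh/day × 31 days = 744 kWh
First 300 kWh × £0.124 = £37.20
Remaining 444 kWh × £0.176 = £78.14
Energy charge = £115.34; + service £16.42 = £131.76

£131.76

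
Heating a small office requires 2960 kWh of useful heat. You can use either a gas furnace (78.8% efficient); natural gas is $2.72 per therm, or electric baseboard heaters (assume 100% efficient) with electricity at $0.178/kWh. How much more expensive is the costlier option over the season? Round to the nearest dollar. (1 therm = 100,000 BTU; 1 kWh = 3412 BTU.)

Heat load = 2960 kWh × 3412 = 10,099,520 BTU
Gas: input = 10,099,520 / 0.788 = 12,816,650 BTU = 128.2 therm → 128.2 × $2.72 = $348.61
Electric: 10,099,520 BTU / 3412 = 2,960 kWh → × $0.178 = $526.88
Difference = |$348.61 − $526.88| = $178.27 ≈ $178

$178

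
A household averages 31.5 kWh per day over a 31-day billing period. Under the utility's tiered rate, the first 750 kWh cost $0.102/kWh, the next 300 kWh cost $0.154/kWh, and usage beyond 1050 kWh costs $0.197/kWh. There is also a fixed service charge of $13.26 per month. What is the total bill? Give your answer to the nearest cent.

$124.64

Usage = 31.5 kWh/day × 31 days = 976.5 kWh
First 750 kWh × $0.102 = $76.50
Next 226.5 kWh × $0.154 = $34.88
Remaining tier: 0 kWh (not reached)
Energy charge = $111.38; + service $13.26 = $124.64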